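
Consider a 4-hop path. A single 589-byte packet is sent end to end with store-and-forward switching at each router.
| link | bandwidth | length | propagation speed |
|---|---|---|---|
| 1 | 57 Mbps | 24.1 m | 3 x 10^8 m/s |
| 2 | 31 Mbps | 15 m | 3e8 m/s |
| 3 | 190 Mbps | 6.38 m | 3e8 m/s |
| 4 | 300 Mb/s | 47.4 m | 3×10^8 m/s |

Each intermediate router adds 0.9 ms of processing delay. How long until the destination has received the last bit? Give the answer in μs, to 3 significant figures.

L = 589 × 8 = 4712 bits.
Transmission delays (L/R per hop): 82.6667, 152, 24.8, 15.7067 μs; sum = 275.173 μs.
Propagation delays (d/s per hop): 0.0803333, 0.05, 0.0212667, 0.158 μs; sum = 0.3096 μs.
Processing at 3 router(s): 3 × 0.9 ms = 2700 μs.
End-to-end = 2980 μs.

2980 μs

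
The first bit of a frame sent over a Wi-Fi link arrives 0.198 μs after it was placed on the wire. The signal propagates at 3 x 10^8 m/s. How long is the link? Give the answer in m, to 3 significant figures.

59.4 m

d = s × t_prop = 300000000 × 1.98e-07 = 59.4 m.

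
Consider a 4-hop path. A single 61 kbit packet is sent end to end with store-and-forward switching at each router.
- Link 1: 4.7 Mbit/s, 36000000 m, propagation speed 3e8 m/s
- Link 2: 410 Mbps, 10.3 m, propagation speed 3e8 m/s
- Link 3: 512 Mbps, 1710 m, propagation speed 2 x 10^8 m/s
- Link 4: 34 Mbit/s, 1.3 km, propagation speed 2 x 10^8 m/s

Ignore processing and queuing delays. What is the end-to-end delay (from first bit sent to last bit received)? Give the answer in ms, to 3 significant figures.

L = 61000 bits.
Transmission delays (L/R per hop): 12.9787, 0.14878, 0.119141, 1.79412 ms; sum = 15.0408 ms.
Propagation delays (d/s per hop): 120, 3.43333e-05, 0.00855, 0.0065 ms; sum = 120.015 ms.
End-to-end = 135 ms.

135 ms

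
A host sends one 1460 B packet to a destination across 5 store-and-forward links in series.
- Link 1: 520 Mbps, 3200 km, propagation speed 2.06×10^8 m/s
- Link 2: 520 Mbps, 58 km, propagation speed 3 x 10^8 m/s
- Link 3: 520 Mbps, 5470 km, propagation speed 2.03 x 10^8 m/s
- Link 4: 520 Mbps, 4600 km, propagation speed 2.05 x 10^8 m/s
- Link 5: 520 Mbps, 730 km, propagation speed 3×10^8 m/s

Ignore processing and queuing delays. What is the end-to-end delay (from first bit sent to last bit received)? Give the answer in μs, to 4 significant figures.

L = 1460 × 8 = 11680 bits.
Transmission delay per hop = L/R = 11680/520000000 = 22.4615 μs; 5 hops → 112.308 μs.
Propagation delays (d/s per hop): 15534, 193.333, 26945.8, 22439, 2433.33 μs; sum = 67545.5 μs.
End-to-end = 67660 μs.

67660 μs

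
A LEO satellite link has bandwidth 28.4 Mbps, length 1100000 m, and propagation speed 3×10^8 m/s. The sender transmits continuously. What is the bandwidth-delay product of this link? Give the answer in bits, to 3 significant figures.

Propagation delay = 1100000 / 300000000 = 0.00366667 s.
BDP = R × t_prop = 28400000 × 0.00366667 = 104133 bits.

104000 bits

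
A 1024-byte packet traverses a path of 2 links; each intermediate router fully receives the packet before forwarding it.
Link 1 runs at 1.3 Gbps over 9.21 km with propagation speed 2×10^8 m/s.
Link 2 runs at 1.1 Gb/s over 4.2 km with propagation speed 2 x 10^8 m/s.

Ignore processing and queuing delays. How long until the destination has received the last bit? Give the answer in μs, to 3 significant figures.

L = 1024 × 8 = 8192 bits.
Transmission delays (L/R per hop): 6.30154, 7.44727 μs; sum = 13.7488 μs.
Propagation delays (d/s per hop): 46.05, 21 μs; sum = 67.05 μs.
End-to-end = 80.8 μs.

80.8 μs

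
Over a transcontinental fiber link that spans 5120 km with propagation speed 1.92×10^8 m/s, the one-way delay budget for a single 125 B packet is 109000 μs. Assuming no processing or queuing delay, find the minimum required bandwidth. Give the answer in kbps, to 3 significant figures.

L = 1000 bits.
Propagation delay = 5120000 / 192000000 = 26666.7 μs.
Transmission budget = 109000 − 26666.7 = 82333.3 μs.
R ≥ L / t_tx = 1000 bits / 0.0823333 s = 12.1 kbps.

12.1 kbps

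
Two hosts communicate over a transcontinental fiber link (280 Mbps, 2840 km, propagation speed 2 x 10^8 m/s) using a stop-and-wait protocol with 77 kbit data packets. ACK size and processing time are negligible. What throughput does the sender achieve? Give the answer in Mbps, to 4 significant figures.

t_tx = L/R = 77000/280000000 = 0.000275 s.
t_prop = 2840000/200000000 = 0.0142 s; RTT = 0.0284 s.
Cycle = t_tx + RTT = 0.028675 s.
Throughput = L / cycle = 77000 / 0.028675 = 2.685 Mbps.

2.685 Mbps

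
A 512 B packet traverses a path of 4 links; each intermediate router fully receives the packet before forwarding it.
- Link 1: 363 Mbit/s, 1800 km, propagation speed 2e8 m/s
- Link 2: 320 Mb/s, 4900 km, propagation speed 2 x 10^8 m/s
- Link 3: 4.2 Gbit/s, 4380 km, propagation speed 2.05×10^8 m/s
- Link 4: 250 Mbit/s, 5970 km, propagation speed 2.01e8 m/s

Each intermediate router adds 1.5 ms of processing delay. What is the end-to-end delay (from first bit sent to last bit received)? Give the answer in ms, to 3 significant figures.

L = 512 × 8 = 4096 bits.
Transmission delays (L/R per hop): 0.0112837, 0.0128, 0.000975238, 0.016384 ms; sum = 0.041443 ms.
Propagation delays (d/s per hop): 9, 24.5, 21.3659, 29.7015 ms; sum = 84.5673 ms.
Processing at 3 router(s): 3 × 1.5 ms = 4.5 ms.
End-to-end = 89.1 ms.

89.1 ms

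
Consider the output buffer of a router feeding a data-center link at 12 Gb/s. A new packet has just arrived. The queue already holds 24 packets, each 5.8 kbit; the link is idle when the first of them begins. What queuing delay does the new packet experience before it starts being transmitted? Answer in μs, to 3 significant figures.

Each queued packet: L/R = 5800/12000000000 = 0.483333 μs.
24 queued → 11.6 μs.
Queuing delay = 11.6 μs.

11.6 μs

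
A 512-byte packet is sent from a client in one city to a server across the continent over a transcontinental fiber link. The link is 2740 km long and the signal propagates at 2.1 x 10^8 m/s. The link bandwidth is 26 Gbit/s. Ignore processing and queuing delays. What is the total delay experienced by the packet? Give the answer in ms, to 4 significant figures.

L = 512 × 8 = 4096 bits.
Transmission delay = L/R = 4096 / 26000000000 = 0.000157538 ms.
Propagation delay = d/s = 2740000 m / 210000000 m/s = 13.0476 ms.
Total = 13.05 ms.

13.05 ms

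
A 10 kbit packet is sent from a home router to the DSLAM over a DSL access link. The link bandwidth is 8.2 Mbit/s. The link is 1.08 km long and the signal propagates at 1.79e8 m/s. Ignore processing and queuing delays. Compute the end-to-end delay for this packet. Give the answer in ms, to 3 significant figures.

1.23 ms

L = 10000 bits.
Transmission delay = L/R = 10000 / 8.2e+06 = 1.21951 ms.
Propagation delay = d/s = 1080 m / 179000000 m/s = 0.00603352 ms.
Total = 1.23 ms.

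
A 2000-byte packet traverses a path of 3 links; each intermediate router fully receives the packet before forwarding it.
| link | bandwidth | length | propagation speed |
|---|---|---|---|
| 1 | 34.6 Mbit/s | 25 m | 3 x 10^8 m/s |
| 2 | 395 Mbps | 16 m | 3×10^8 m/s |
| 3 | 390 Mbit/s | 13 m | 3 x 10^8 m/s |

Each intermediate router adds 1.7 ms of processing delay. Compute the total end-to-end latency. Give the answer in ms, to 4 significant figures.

3.944 ms

L = 2000 × 8 = 16000 bits.
Transmission delays (L/R per hop): 0.462428, 0.0405063, 0.0410256 ms; sum = 0.54396 ms.
Propagation delays (d/s per hop): 8.33333e-05, 5.33333e-05, 4.33333e-05 ms; sum = 0.00018 ms.
Processing at 2 router(s): 2 × 1.7 ms = 3.4 ms.
End-to-end = 3.944 ms.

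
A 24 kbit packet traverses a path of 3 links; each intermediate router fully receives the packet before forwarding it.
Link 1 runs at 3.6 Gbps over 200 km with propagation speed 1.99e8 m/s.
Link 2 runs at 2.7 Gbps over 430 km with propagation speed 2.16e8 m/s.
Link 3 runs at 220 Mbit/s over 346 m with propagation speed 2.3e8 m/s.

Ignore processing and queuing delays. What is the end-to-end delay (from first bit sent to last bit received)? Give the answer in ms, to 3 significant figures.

L = 24000 bits.
Transmission delays (L/R per hop): 0.00666667, 0.00888889, 0.109091 ms; sum = 0.124646 ms.
Propagation delays (d/s per hop): 1.00503, 1.99074, 0.00150435 ms; sum = 2.99727 ms.
End-to-end = 3.12 ms.

3.12 ms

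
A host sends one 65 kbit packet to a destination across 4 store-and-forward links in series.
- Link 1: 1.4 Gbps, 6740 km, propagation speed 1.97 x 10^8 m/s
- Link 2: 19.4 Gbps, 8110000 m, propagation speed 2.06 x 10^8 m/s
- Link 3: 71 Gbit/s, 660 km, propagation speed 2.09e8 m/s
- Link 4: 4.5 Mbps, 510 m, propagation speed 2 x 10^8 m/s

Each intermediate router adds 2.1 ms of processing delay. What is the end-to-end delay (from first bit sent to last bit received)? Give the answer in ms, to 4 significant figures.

97.54 ms

L = 65000 bits.
Transmission delays (L/R per hop): 0.0464286, 0.00335052, 0.000915493, 14.4444 ms; sum = 14.4951 ms.
Propagation delays (d/s per hop): 34.2132, 39.3689, 3.15789, 0.00255 ms; sum = 76.7426 ms.
Processing at 3 router(s): 3 × 2.1 ms = 6.3 ms.
End-to-end = 97.54 ms.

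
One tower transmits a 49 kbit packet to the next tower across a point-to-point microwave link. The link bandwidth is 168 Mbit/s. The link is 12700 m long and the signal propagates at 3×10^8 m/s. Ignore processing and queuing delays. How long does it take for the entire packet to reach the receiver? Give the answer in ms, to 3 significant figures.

0.334 ms

L = 49000 bits.
Transmission delay = L/R = 49000 / 168000000 = 0.291667 ms.
Propagation delay = d/s = 12700 m / 300000000 m/s = 0.0423333 ms.
Total = 0.334 ms.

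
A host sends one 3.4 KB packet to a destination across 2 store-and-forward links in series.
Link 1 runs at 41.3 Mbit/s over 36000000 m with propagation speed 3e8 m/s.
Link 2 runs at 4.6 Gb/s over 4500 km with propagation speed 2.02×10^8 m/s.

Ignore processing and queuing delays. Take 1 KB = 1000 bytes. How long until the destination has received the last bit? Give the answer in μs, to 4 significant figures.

L = 27200 bits.
Transmission delays (L/R per hop): 658.596, 5.91304 μs; sum = 664.509 μs.
Propagation delays (d/s per hop): 120000, 22277.2 μs; sum = 142277 μs.
End-to-end = 142900 μs.

142900 μs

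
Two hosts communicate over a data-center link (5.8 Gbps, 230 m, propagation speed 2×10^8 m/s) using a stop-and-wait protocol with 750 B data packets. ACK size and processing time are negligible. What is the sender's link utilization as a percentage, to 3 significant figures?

t_tx = L/R = 6000/5800000000 = 1.03448e-06 s.
t_prop = 230/200000000 = 1.15e-06 s; RTT = 2.3e-06 s.
Cycle = t_tx + RTT = 3.33448e-06 s.
Utilization = t_tx / cycle = 1.03448e-06/3.33448e-06 = 31.0 %.

31.0 %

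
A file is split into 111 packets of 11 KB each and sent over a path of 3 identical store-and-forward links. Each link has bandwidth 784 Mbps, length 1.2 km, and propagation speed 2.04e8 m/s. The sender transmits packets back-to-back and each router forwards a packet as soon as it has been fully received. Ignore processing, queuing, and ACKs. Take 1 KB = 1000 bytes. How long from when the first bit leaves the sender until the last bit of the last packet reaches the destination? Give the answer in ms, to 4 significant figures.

12.70 ms

Per-hop transmission t_tx = L/R = 88000/784000000 = 0.112245 ms.
Per-hop propagation t_prop = 1200/204000000 = 0.00588235 ms.
Pipeline fill: first packet needs 3·t_tx to clear all hops; remaining 110 packets each add one t_tx.
Total = (3+111-1)·t_tx + 3·t_prop = 113·0.112245 + 3·0.00588235 = 12.70 ms.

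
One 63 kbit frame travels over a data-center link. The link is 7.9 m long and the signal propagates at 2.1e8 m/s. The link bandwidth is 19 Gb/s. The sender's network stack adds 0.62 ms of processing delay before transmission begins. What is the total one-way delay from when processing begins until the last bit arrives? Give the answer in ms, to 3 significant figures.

0.623 ms

L = 63000 bits.
Transmission delay = L/R = 63000 / 19000000000 = 0.00331579 ms.
Propagation delay = d/s = 7.9 m / 210000000 m/s = 3.7619e-05 ms.
Plus processing delay 0.62 ms = 0.62 ms.
Total = 0.623 ms.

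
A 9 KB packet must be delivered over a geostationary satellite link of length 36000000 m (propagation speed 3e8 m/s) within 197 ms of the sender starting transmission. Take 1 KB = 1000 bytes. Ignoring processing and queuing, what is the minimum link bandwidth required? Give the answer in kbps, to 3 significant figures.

935 kbps

L = 72000 bits.
Propagation delay = 36000000 / 300000000 = 120 ms.
Transmission budget = 197 − 120 = 77 ms.
R ≥ L / t_tx = 72000 bits / 0.077 s = 935 kbps.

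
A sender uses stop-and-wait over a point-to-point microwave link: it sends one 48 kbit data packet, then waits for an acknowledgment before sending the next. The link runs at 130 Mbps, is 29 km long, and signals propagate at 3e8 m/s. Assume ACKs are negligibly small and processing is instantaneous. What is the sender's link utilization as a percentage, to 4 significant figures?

t_tx = L/R = 48000/130000000 = 0.000369231 s.
t_prop = 29000/300000000 = 9.66667e-05 s; RTT = 0.000193333 s.
Cycle = t_tx + RTT = 0.000562564 s.
Utilization = t_tx / cycle = 0.000369231/0.000562564 = 65.63 %.

65.63 %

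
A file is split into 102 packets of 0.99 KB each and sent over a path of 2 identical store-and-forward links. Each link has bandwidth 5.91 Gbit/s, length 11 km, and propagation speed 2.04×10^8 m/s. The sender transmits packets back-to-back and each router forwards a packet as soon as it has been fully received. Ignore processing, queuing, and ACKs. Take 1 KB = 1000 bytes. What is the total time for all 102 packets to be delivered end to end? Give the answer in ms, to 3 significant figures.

Per-hop transmission t_tx = L/R = 7920/5910000000 = 0.0013401 ms.
Per-hop propagation t_prop = 11000/204000000 = 0.0539216 ms.
Pipeline fill: first packet needs 2·t_tx to clear all hops; remaining 101 packets each add one t_tx.
Total = (2+102-1)·t_tx + 2·t_prop = 103·0.0013401 + 2·0.0539216 = 0.246 ms.

0.246 ms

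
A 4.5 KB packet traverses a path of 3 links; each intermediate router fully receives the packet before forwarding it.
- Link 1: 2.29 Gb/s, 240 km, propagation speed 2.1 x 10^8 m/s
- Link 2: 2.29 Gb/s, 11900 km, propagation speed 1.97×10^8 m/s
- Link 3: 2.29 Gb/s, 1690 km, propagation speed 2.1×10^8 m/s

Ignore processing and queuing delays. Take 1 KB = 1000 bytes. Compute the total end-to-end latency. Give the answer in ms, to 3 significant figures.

L = 36000 bits.
Transmission delay per hop = L/R = 36000/2290000000 = 0.0157205 ms; 3 hops → 0.0471616 ms.
Propagation delays (d/s per hop): 1.14286, 60.4061, 8.04762 ms; sum = 69.5966 ms.
End-to-end = 69.6 ms.

69.6 ms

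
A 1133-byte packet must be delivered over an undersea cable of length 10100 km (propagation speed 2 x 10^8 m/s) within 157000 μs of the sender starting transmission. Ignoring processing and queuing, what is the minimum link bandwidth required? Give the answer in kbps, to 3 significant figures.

L = 9064 bits.
Propagation delay = 10100000 / 200000000 = 50500 μs.
Transmission budget = 157000 − 50500 = 106500 μs.
R ≥ L / t_tx = 9064 bits / 0.1065 s = 85.1 kbps.

85.1 kbps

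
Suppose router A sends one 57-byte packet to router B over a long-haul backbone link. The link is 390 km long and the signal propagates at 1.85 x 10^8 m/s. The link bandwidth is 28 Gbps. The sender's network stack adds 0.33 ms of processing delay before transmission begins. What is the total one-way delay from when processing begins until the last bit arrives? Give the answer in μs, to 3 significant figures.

L = 57 × 8 = 456 bits.
Transmission delay = L/R = 456 / 28000000000 = 0.0162857 μs.
Propagation delay = d/s = 390000 m / 185000000 m/s = 2108.11 μs.
Plus processing delay 0.33 ms = 330 μs.
Total = 2440 μs.

2440 μs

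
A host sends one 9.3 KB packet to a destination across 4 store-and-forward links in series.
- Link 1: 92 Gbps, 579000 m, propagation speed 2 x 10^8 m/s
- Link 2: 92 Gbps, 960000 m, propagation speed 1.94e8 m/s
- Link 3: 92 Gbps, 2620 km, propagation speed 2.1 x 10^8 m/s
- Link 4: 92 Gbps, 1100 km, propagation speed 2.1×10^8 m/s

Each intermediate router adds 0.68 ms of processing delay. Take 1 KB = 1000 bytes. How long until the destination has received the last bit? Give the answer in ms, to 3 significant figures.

27.6 ms

L = 74400 bits.
Transmission delay per hop = L/R = 74400/92000000000 = 0.000808696 ms; 4 hops → 0.00323478 ms.
Propagation delays (d/s per hop): 2.895, 4.94845, 12.4762, 5.2381 ms; sum = 25.5577 ms.
Processing at 3 router(s): 3 × 0.68 ms = 2.04 ms.
End-to-end = 27.6 ms.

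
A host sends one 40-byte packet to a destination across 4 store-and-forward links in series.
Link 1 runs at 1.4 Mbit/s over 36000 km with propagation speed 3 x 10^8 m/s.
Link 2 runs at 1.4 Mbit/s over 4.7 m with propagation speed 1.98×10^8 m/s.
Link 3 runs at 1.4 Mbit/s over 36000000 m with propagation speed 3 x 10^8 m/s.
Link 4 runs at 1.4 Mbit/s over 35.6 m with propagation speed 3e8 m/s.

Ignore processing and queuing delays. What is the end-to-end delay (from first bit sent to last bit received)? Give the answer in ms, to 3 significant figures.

241 ms

L = 40 × 8 = 320 bits.
Transmission delay per hop = L/R = 320/1400000 = 0.228571 ms; 4 hops → 0.914286 ms.
Propagation delays (d/s per hop): 120, 2.37374e-05, 120, 0.000118667 ms; sum = 240 ms.
End-to-end = 241 ms.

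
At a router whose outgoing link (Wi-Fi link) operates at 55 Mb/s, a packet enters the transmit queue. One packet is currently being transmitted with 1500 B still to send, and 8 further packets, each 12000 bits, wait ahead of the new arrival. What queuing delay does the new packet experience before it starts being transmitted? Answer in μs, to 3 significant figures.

1960 μs

Each queued packet: L/R = 12000/55000000 = 218.182 μs.
8 queued → 1745.45 μs.
Plus remaining 12000 bits of current packet: 218.182 μs.
Queuing delay = 1960 μs.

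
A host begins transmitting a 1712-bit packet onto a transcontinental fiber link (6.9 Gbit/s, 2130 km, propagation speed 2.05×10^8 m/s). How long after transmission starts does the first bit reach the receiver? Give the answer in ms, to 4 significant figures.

First bit experiences only propagation delay: d/s = 2130000/2.05e+08 = 10.39 ms.

10.39 ms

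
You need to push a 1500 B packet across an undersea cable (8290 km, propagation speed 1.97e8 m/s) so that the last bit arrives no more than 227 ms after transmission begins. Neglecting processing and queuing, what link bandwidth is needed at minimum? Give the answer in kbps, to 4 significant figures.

L = 12000 bits.
Propagation delay = 8290000 / 197000000 = 42.0812 ms.
Transmission budget = 227 − 42.0812 = 184.919 ms.
R ≥ L / t_tx = 12000 bits / 0.184919 s = 64.89 kbps.

64.89 kbps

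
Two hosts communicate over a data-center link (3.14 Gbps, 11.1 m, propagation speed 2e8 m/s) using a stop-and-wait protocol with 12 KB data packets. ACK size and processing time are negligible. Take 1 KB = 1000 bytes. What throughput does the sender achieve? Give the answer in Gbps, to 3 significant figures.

3.13 Gbps

t_tx = L/R = 96000/3140000000 = 3.05732e-05 s.
t_prop = 11.1/200000000 = 5.55e-08 s; RTT = 1.11e-07 s.
Cycle = t_tx + RTT = 3.06842e-05 s.
Throughput = L / cycle = 96000 / 3.06842e-05 = 3.13 Gbps.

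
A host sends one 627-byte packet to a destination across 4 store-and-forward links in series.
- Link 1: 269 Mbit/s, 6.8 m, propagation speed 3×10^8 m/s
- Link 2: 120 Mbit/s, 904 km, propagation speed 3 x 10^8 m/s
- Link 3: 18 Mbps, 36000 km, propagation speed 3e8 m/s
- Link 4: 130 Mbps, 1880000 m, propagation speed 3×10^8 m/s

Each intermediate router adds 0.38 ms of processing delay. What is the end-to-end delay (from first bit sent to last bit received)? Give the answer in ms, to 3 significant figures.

131 ms

L = 627 × 8 = 5016 bits.
Transmission delays (L/R per hop): 0.0186468, 0.0418, 0.278667, 0.0385846 ms; sum = 0.377698 ms.
Propagation delays (d/s per hop): 2.26667e-05, 3.01333, 120, 6.26667 ms; sum = 129.28 ms.
Processing at 3 router(s): 3 × 0.38 ms = 1.14 ms.
End-to-end = 131 ms.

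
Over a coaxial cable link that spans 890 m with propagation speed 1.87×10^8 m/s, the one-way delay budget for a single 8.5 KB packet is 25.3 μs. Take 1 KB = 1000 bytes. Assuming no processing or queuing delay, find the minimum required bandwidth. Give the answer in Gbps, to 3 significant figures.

3.31 Gbps

L = 68000 bits.
Propagation delay = 890 / 187000000 = 4.75936 μs.
Transmission budget = 25.3 − 4.75936 = 20.5406 μs.
R ≥ L / t_tx = 68000 bits / 2.05406e-05 s = 3.31 Gbps.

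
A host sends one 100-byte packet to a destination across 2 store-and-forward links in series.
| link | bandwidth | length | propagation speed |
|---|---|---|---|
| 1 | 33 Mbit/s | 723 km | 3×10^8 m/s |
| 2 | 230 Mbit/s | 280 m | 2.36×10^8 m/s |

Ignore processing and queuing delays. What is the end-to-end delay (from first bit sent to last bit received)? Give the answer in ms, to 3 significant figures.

L = 100 × 8 = 800 bits.
Transmission delays (L/R per hop): 0.0242424, 0.00347826 ms; sum = 0.0277207 ms.
Propagation delays (d/s per hop): 2.41, 0.00118644 ms; sum = 2.41119 ms.
End-to-end = 2.44 ms.

2.44 ms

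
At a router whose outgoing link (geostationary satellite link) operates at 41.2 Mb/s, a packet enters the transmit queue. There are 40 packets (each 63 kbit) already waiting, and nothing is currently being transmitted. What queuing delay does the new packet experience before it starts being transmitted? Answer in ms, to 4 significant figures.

Each queued packet: L/R = 63000/41200000 = 1.52913 ms.
40 queued → 61.165 ms.
Queuing delay = 61.17 ms.

61.17 ms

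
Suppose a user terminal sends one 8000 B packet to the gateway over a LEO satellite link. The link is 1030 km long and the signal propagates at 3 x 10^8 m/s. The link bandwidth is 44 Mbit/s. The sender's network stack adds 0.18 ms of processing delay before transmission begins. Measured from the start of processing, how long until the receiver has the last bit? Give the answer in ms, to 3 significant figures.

L = 8000 × 8 = 64000 bits.
Transmission delay = L/R = 64000 / 44000000 = 1.45455 ms.
Propagation delay = d/s = 1030000 m / 300000000 m/s = 3.43333 ms.
Plus processing delay 0.18 ms = 0.18 ms.
Total = 5.07 ms.

5.07 ms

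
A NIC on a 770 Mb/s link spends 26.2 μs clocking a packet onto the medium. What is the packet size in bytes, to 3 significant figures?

L = R × t_tx = 770000000 b/s × 2.62e-05 s = 20174 bits.
In bytes: 20174 / 8 = 2520 bytes.

2520 bytes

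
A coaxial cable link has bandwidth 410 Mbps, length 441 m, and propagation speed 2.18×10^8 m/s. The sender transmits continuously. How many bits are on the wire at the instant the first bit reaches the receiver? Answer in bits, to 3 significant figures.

829 bits

Propagation delay = 441 / 2.18e+08 = 2.02294e-06 s.
BDP = R × t_prop = 410000000 × 2.02294e-06 = 829.404 bits.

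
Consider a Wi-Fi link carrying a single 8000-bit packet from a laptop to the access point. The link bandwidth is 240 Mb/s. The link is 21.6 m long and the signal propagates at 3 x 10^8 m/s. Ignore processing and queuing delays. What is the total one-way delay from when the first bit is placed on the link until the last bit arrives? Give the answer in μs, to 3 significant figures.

Transmission delay = L/R = 8000 / 240000000 = 33.3333 μs.
Propagation delay = d/s = 21.6 m / 300000000 m/s = 0.072 μs.
Total = 33.4 μs.

33.4 μs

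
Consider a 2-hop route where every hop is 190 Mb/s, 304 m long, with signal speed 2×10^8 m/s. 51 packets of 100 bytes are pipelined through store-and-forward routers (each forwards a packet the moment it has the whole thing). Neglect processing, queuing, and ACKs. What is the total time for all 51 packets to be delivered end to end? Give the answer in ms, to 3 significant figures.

Per-hop transmission t_tx = L/R = 800/190000000 = 0.00421053 ms.
Per-hop propagation t_prop = 304/200000000 = 0.00152 ms.
Pipeline fill: first packet needs 2·t_tx to clear all hops; remaining 50 packets each add one t_tx.
Total = (2+51-1)·t_tx + 2·t_prop = 52·0.00421053 + 2·0.00152 = 0.222 ms.

0.222 ms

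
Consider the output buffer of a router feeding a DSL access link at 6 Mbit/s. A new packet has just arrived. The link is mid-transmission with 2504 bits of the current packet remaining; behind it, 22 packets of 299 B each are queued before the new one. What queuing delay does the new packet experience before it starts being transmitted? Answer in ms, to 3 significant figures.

Each queued packet: L/R = 2392/6000000 = 0.398667 ms.
22 queued → 8.77067 ms.
Plus remaining 2504 bits of current packet: 0.417333 ms.
Queuing delay = 9.19 ms.

9.19 ms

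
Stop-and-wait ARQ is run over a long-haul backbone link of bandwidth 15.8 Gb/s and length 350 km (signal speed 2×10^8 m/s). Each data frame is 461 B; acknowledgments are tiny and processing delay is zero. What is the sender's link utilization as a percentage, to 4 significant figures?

0.006669 %

t_tx = L/R = 3688/15800000000 = 2.33418e-07 s.
t_prop = 350000/200000000 = 0.00175 s; RTT = 0.0035 s.
Cycle = t_tx + RTT = 0.00350023 s.
Utilization = t_tx / cycle = 2.33418e-07/0.00350023 = 0.006669 %.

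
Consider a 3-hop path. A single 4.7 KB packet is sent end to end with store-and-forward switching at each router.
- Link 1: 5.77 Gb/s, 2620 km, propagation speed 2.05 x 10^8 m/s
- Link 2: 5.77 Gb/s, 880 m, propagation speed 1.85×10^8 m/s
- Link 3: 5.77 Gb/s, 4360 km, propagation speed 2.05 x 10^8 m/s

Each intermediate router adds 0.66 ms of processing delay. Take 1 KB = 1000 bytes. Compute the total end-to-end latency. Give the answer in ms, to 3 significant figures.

L = 37600 bits.
Transmission delay per hop = L/R = 37600/5770000000 = 0.00651646 ms; 3 hops → 0.0195494 ms.
Propagation delays (d/s per hop): 12.7805, 0.00475676, 21.2683 ms; sum = 34.0535 ms.
Processing at 2 router(s): 2 × 0.66 ms = 1.32 ms.
End-to-end = 35.4 ms.

35.4 ms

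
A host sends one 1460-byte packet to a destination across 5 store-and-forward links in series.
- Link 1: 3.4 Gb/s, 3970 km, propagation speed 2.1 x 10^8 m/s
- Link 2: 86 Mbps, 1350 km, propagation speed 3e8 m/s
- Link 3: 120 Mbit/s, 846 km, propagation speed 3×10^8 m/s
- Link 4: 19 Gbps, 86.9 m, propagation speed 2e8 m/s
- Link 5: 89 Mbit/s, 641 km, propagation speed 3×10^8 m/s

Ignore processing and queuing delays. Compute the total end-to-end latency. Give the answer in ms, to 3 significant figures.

L = 1460 × 8 = 11680 bits.
Transmission delays (L/R per hop): 0.00343529, 0.135814, 0.0973333, 0.000614737, 0.131236 ms; sum = 0.368433 ms.
Propagation delays (d/s per hop): 18.9048, 4.5, 2.82, 0.0004345, 2.13667 ms; sum = 28.3619 ms.
End-to-end = 28.7 ms.

28.7 ms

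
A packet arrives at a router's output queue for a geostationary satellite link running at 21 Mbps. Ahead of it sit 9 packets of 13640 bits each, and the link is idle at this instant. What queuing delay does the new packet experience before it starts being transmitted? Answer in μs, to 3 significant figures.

5850 μs

Each queued packet: L/R = 13640/21000000 = 649.524 μs.
9 queued → 5845.71 μs.
Queuing delay = 5850 μs.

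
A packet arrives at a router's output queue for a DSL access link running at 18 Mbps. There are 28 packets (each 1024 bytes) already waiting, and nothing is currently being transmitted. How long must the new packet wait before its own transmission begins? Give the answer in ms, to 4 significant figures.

Each queued packet: L/R = 8192/18000000 = 0.455111 ms.
28 queued → 12.7431 ms.
Queuing delay = 12.74 ms.

12.74 ms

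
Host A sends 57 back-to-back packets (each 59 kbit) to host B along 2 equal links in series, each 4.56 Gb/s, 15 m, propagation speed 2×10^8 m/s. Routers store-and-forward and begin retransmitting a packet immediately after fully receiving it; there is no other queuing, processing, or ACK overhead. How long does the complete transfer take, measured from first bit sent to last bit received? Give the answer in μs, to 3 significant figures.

Per-hop transmission t_tx = L/R = 59000/4560000000 = 12.9386 μs.
Per-hop propagation t_prop = 15/200000000 = 0.075 μs.
Pipeline fill: first packet needs 2·t_tx to clear all hops; remaining 56 packets each add one t_tx.
Total = (2+57-1)·t_tx + 2·t_prop = 58·12.9386 + 2·0.075 = 751 μs.

751 μs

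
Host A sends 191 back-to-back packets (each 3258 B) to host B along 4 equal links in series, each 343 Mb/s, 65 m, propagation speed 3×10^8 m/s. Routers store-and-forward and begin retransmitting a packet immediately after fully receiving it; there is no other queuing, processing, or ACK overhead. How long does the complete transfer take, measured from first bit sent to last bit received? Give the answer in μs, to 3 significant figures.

14700 μs

Per-hop transmission t_tx = L/R = 26064/343000000 = 75.9883 μs.
Per-hop propagation t_prop = 65/300000000 = 0.216667 μs.
Pipeline fill: first packet needs 4·t_tx to clear all hops; remaining 190 packets each add one t_tx.
Total = (4+191-1)·t_tx + 4·t_prop = 194·75.9883 + 4·0.216667 = 14700 μs.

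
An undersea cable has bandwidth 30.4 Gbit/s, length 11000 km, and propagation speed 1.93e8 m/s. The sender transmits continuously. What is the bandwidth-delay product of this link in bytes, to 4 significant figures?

216600000 bytes

Propagation delay = 11000000 / 193000000 = 0.0569948 s.
BDP = R × t_prop = 30400000000 × 0.0569948 = 1732640000 bits.
In bytes: 1732640000/8 = 216600000 bytes.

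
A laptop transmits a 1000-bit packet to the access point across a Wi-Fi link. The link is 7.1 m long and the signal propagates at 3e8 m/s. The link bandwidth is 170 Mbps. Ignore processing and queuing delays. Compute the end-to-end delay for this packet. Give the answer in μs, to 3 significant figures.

Transmission delay = L/R = 1000 / 170000000 = 5.88235 μs.
Propagation delay = d/s = 7.1 m / 300000000 m/s = 0.0236667 μs.
Total = 5.91 μs.

5.91 μs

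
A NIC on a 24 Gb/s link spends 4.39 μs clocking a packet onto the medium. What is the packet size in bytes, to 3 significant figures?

13200 bytes

L = R × t_tx = 24000000000 b/s × 4.39e-06 s = 105360 bits.
In bytes: 105360 / 8 = 13200 bytes.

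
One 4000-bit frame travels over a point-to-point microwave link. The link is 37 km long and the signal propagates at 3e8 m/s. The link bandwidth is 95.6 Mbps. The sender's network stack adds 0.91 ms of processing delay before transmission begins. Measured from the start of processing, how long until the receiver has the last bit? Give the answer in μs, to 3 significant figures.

Transmission delay = L/R = 4000 / 95600000 = 41.841 μs.
Propagation delay = d/s = 37000 m / 300000000 m/s = 123.333 μs.
Plus processing delay 0.91 ms = 910 μs.
Total = 1080 μs.

1080 μs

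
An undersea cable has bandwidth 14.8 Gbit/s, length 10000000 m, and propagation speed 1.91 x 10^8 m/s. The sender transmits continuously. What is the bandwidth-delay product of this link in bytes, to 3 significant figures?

Propagation delay = 10000000 / 191000000 = 0.052356 s.
BDP = R × t_prop = 14800000000 × 0.052356 = 774869000 bits.
In bytes: 774869000/8 = 96900000 bytes.

96900000 bytes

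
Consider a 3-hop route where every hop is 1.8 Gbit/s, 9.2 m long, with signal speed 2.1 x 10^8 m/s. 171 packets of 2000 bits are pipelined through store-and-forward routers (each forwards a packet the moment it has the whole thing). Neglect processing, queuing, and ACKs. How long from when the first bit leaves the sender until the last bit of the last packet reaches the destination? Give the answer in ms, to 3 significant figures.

0.192 ms

Per-hop transmission t_tx = L/R = 2000/1800000000 = 0.00111111 ms.
Per-hop propagation t_prop = 9.2/210000000 = 4.38095e-05 ms.
Pipeline fill: first packet needs 3·t_tx to clear all hops; remaining 170 packets each add one t_tx.
Total = (3+171-1)·t_tx + 3·t_prop = 173·0.00111111 + 3·4.38095e-05 = 0.192 ms.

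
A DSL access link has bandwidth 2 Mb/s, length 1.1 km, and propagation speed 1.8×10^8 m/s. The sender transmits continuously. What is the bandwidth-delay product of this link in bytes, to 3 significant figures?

Propagation delay = 1100 / 180000000 = 6.11111e-06 s.
BDP = R × t_prop = 2000000 × 6.11111e-06 = 12.2222 bits.
In bytes: 12.2222/8 = 1.53 bytes.

1.53 bytes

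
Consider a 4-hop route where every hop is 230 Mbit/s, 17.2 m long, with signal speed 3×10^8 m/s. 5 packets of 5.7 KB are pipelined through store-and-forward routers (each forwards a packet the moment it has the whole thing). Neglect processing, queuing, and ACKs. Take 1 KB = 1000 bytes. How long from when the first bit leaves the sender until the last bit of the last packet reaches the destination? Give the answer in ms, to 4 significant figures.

1.586 ms

Per-hop transmission t_tx = L/R = 45600/230000000 = 0.198261 ms.
Per-hop propagation t_prop = 17.2/300000000 = 5.73333e-05 ms.
Pipeline fill: first packet needs 4·t_tx to clear all hops; remaining 4 packets each add one t_tx.
Total = (4+5-1)·t_tx + 4·t_prop = 8·0.198261 + 4·5.73333e-05 = 1.586 ms.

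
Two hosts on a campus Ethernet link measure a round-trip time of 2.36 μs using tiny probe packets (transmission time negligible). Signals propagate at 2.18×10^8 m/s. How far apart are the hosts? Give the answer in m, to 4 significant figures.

One-way propagation = RTT/2 = 1.18 μs.
d = s × t = 2.18e+08 × 1.18e-06 = 257.2 m.

257.2 m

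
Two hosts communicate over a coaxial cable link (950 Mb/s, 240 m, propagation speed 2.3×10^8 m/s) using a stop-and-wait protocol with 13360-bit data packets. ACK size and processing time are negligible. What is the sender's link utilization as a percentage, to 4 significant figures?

t_tx = L/R = 13360/950000000 = 1.40632e-05 s.
t_prop = 240/2.3e+08 = 1.04348e-06 s; RTT = 2.08696e-06 s.
Cycle = t_tx + RTT = 1.61501e-05 s.
Utilization = t_tx / cycle = 1.40632e-05/1.61501e-05 = 87.08 %.

87.08 %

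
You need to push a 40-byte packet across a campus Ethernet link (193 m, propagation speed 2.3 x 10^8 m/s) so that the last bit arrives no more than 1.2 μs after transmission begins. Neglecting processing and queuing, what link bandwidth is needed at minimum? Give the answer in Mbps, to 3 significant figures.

887 Mbps

L = 320 bits.
Propagation delay = 193 / 2.3e+08 = 0.83913 μs.
Transmission budget = 1.2 − 0.83913 = 0.36087 μs.
R ≥ L / t_tx = 320 bits / 3.6087e-07 s = 887 Mbps.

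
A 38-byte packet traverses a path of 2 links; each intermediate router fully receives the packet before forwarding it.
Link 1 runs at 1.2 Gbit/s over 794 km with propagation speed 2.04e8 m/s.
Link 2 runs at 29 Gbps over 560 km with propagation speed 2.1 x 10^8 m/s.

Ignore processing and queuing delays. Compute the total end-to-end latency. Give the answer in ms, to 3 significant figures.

L = 38 × 8 = 304 bits.
Transmission delays (L/R per hop): 0.000253333, 1.04828e-05 ms; sum = 0.000263816 ms.
Propagation delays (d/s per hop): 3.89216, 2.66667 ms; sum = 6.55882 ms.
End-to-end = 6.56 ms.

6.56 ms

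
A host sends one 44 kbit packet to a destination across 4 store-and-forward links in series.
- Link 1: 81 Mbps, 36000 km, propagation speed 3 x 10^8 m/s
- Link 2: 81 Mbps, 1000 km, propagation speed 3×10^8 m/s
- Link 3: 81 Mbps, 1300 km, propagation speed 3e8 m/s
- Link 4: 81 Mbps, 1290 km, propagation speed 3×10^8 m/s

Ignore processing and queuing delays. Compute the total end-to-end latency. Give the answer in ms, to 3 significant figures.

134 ms

L = 44000 bits.
Transmission delay per hop = L/R = 44000/81000000 = 0.54321 ms; 4 hops → 2.17284 ms.
Propagation delays (d/s per hop): 120, 3.33333, 4.33333, 4.3 ms; sum = 131.967 ms.
End-to-end = 134 ms.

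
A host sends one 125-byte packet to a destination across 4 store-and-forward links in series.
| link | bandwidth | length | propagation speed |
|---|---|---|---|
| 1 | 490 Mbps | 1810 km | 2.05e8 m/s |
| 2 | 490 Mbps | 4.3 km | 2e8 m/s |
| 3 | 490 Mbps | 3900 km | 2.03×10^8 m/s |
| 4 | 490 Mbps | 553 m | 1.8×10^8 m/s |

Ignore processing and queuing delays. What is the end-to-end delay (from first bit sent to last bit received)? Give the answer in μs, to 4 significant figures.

28070 μs

L = 125 × 8 = 1000 bits.
Transmission delay per hop = L/R = 1000/490000000 = 2.04082 μs; 4 hops → 8.16327 μs.
Propagation delays (d/s per hop): 8829.27, 21.5, 19211.8, 3.07222 μs; sum = 28065.7 μs.
End-to-end = 28070 μs.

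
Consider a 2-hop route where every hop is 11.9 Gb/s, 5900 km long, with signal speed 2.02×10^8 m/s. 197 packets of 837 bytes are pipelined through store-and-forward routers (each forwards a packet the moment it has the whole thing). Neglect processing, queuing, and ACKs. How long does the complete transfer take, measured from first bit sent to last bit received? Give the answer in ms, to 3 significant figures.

Per-hop transmission t_tx = L/R = 6696/11900000000 = 0.000562689 ms.
Per-hop propagation t_prop = 5900000/202000000 = 29.2079 ms.
Pipeline fill: first packet needs 2·t_tx to clear all hops; remaining 196 packets each add one t_tx.
Total = (2+197-1)·t_tx + 2·t_prop = 198·0.000562689 + 2·29.2079 = 58.5 ms.

58.5 ms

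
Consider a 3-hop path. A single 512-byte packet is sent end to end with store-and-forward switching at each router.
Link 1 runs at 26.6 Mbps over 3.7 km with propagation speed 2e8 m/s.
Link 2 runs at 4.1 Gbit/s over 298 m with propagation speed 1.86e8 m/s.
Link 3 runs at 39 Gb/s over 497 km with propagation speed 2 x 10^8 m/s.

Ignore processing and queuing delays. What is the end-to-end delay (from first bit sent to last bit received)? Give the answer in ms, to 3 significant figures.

2.66 ms

L = 512 × 8 = 4096 bits.
Transmission delays (L/R per hop): 0.153985, 0.000999024, 0.000105026 ms; sum = 0.155089 ms.
Propagation delays (d/s per hop): 0.0185, 0.00160215, 2.485 ms; sum = 2.5051 ms.
End-to-end = 2.66 ms.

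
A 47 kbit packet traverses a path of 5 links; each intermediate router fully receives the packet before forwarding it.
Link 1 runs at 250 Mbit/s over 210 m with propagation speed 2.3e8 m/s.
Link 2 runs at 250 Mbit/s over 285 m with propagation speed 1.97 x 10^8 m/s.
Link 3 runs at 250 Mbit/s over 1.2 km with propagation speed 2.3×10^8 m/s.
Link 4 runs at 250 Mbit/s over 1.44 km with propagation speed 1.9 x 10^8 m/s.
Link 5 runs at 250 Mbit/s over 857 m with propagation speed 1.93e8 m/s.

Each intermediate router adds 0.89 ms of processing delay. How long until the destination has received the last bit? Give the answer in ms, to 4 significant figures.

4.520 ms

L = 47000 bits.
Transmission delay per hop = L/R = 47000/250000000 = 0.188 ms; 5 hops → 0.94 ms.
Propagation delays (d/s per hop): 0.000913043, 0.0014467, 0.00521739, 0.00757895, 0.00444041 ms; sum = 0.0195965 ms.
Processing at 4 router(s): 4 × 0.89 ms = 3.56 ms.
End-to-end = 4.520 ms.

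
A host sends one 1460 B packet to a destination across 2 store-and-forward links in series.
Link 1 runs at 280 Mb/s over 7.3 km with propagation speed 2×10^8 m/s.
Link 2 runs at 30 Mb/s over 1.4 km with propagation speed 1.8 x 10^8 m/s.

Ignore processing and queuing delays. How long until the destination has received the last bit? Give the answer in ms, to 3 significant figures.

0.475 ms

L = 1460 × 8 = 11680 bits.
Transmission delays (L/R per hop): 0.0417143, 0.389333 ms; sum = 0.431048 ms.
Propagation delays (d/s per hop): 0.0365, 0.00777778 ms; sum = 0.0442778 ms.
End-to-end = 0.475 ms.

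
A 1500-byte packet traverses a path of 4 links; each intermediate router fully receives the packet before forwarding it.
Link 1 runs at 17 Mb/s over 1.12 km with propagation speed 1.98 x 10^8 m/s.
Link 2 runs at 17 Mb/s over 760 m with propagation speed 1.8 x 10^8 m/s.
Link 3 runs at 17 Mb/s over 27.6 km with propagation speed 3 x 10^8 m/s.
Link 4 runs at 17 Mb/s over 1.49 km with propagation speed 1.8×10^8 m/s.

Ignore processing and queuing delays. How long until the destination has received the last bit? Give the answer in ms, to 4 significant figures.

L = 1500 × 8 = 12000 bits.
Transmission delay per hop = L/R = 12000/17000000 = 0.705882 ms; 4 hops → 2.82353 ms.
Propagation delays (d/s per hop): 0.00565657, 0.00422222, 0.092, 0.00827778 ms; sum = 0.110157 ms.
End-to-end = 2.934 ms.

2.934 ms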